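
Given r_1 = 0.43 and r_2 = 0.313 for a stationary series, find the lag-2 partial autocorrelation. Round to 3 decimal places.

0.157

φ_{22} = (r_2 − r_1²) / (1 − r_1²)
r_1² = (0.43)² = 0.1849
Numerator = 0.313 − 0.1849 = 0.1281; denominator = 1 − 0.1849 = 0.8151
φ_{22} = 0.1281 / 0.8151 = 0.157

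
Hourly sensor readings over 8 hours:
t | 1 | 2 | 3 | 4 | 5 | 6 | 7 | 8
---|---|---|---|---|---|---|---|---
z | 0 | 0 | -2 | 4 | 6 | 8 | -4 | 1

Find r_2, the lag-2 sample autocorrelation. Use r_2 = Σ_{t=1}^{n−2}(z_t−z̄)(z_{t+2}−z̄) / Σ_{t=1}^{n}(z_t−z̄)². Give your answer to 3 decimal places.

-0.235

Mean z̄ = (0 + 0 − 2 + 4 + 6 + 8 − 4 + 1)/8 = 1.6250
Σ(z_t−z̄)(z_{t+2}−z̄) = (5.8906) + (-3.8594) + (-15.8594) + (15.1406) + (-24.6094) + (-3.9844) = -27.2813
Denominator Σ(z_t−z̄)² = 115.8750
r_2 = -27.2813 / 115.8750 = -0.235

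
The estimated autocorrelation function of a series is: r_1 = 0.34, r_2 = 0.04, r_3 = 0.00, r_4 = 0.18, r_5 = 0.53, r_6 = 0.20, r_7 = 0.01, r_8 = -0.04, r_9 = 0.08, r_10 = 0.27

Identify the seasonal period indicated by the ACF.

5

The largest autocorrelation is r_5 = 0.53; the remaining lags stay at or below 0.34. The elevated value at lag 1 (0.34), dropping to 0.04 at lag 2, reflects decaying short-term dependence rather than seasonality.
The dominant spike at lag 5 indicates a seasonal period of 5.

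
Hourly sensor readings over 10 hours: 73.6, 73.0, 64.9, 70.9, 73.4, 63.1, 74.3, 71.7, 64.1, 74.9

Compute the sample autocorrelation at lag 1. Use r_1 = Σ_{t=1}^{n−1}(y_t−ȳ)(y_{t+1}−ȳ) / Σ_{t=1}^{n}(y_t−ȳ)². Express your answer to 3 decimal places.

Mean ȳ = (73.6 + 73.0 + 64.9 + 70.9 + 73.4 + 63.1 + 74.3 + 71.7 + 64.1 + 74.9)/10 = 70.3900
Numerator Σ_{t=1}^{9}(y_t−ȳ)(y_{t+1}−ȳ) = -89.1481
Denominator Σ(y_t−ȳ)² = 186.6290
r_1 = -89.1481 / 186.6290 = -0.478

-0.478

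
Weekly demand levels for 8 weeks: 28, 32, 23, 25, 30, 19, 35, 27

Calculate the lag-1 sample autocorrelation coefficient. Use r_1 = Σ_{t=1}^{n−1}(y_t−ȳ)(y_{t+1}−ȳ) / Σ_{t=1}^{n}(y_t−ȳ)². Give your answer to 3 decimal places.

-0.560

Mean ȳ = (28 + 32 + 23 + 25 + 30 + 19 + 35 + 27)/8 = 27.3750
Σ(y_t−ȳ)(y_{t+1}−ȳ) = (2.8906) + (-20.2344) + (10.3906) + (-6.2344) + (-21.9844) + (-63.8594) + (-2.8594) = -101.8906
Denominator Σ(y_t−ȳ)² = 181.8750
r_1 = -101.8906 / 181.8750 = -0.560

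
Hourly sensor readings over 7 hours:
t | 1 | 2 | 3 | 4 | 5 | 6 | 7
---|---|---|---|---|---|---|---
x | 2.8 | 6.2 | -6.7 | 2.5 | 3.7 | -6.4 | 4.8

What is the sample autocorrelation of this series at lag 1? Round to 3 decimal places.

-0.513

Mean x̄ = (2.8 + 6.2 − 6.7 + 2.5 + 3.7 − 6.4 + 4.8)/7 = 0.9857
Deviations from mean: 1.8143, 5.2143, -7.6857, 1.5143, 2.7143, -7.3857, 3.8143
Σ(x_t−x̄)(x_{t+1}−x̄) = (9.4602) + (-40.0755) + (-11.6384) + (4.1102) + (-20.0469) + (-28.1712) = -86.3616
Denominator Σ(x_t−x̄)² = 168.3086
r_1 = -86.3616 / 168.3086 = -0.513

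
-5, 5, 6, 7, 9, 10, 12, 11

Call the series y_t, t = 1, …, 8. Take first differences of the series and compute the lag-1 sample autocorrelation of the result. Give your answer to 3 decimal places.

First differences Δy: 10, 1, 1, 2, 1, 2, -1
Mean of differences = 2.2857
Numerator Σ(Δy_t−Δȳ)(Δy_{t+1}−Δȳ) = -6.2245
Denominator Σ(Δy_t−Δȳ)² = 75.4286
r_1(Δy) = -6.2245 / 75.4286 = -0.083

-0.083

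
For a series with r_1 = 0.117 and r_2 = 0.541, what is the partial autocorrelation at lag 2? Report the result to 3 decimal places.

0.535

φ_{22} = (r_2 − r_1²) / (1 − r_1²)
r_1² = (0.117)² = 0.013689
Numerator = 0.541 − 0.0137 = 0.5273; denominator = 1 − 0.0137 = 0.9863
φ_{22} = 0.5273 / 0.9863 = 0.535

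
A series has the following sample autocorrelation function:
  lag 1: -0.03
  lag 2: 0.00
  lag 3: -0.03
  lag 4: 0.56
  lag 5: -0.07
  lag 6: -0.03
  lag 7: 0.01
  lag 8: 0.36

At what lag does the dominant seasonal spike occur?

4

The largest autocorrelation is r_4 = 0.56, with a weaker echo at lag 8 (0.36); the remaining lags stay at or below 0.01.
The dominant spike at lag 4 indicates a seasonal period of 4.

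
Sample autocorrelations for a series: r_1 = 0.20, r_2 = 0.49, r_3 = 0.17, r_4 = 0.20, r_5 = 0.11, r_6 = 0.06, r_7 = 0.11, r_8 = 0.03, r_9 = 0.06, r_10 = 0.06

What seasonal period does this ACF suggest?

2

The largest autocorrelation is r_2 = 0.49; the remaining lags stay at or below 0.20.
The dominant spike at lag 2 indicates a seasonal period of 2.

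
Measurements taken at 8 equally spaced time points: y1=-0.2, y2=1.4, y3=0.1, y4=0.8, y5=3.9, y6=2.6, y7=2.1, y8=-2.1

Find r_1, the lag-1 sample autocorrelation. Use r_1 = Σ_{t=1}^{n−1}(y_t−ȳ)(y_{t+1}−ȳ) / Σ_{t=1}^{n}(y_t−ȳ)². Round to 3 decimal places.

0.057

Mean ȳ = (-0.2 + 1.4 + 0.1 + 0.8 + 3.9 + 2.6 + 2.1 − 2.1)/8 = 1.0750
Deviations from mean: -1.2750, 0.3250, -0.9750, -0.2750, 2.8250, 1.5250, 1.0250, -3.1750
Σ(y_t−ȳ)(y_{t+1}−ȳ) = (-0.4144) + (-0.3169) + (0.2681) + (-0.7769) + (4.3081) + (1.5631) + (-3.2544) = 1.3769
Denominator Σ(y_t−ȳ)² = 24.1950
r_1 = 1.3769 / 24.1950 = 0.057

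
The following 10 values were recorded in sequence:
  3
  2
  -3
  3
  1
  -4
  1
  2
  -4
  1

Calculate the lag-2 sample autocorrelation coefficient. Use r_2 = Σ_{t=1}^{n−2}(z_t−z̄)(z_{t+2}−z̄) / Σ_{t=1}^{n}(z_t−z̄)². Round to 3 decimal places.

-0.389

Mean z̄ = (3 + 2 − 3 + 3 + 1 − 4 + 1 + 2 − 4 + 1)/10 = 0.2000
Numerator Σ_{t=1}^{8}(z_t−z̄)(z_{t+2}−z̄) = -27.0800
Denominator Σ(z_t−z̄)² = 69.6000
r_2 = -27.0800 / 69.6000 = -0.389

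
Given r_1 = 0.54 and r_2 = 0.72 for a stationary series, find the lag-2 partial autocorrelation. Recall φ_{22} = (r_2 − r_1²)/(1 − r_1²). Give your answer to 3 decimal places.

φ_{22} = (r_2 − r_1²) / (1 − r_1²)
r_1² = (0.54)² = 0.2916
Numerator = 0.72 − 0.2916 = 0.4284; denominator = 1 − 0.2916 = 0.7084
φ_{22} = 0.4284 / 0.7084 = 0.605

0.605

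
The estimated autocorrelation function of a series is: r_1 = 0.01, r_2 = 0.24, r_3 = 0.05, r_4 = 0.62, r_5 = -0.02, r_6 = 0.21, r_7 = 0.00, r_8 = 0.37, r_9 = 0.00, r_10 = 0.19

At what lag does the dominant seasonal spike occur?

The largest autocorrelation is r_4 = 0.62, with a weaker echo at lag 8 (0.37); the remaining lags stay at or below 0.24.
The dominant spike at lag 4 indicates a seasonal period of 4.

4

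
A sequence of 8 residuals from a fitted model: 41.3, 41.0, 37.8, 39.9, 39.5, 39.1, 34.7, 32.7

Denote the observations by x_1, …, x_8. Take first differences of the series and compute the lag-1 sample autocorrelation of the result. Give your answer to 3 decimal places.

-0.184

First differences Δx: -0.3, -3.2, 2.1, -0.4, -0.4, -4.4, -2.0
Mean of differences = -1.2286
Numerator Σ(Δx_t−Δx̄)(Δx_{t+1}−Δx̄) = -5.1294
Denominator Σ(Δx_t−Δx̄)² = 27.8543
r_1(Δx) = -5.1294 / 27.8543 = -0.184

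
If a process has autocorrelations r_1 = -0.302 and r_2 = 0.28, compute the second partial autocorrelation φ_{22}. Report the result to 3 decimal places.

φ_{22} = (r_2 − r_1²) / (1 − r_1²)
r_1² = (-0.302)² = 0.091204
Numerator = 0.28 − 0.0912 = 0.1888; denominator = 1 − 0.0912 = 0.9088
φ_{22} = 0.1888 / 0.9088 = 0.208

0.208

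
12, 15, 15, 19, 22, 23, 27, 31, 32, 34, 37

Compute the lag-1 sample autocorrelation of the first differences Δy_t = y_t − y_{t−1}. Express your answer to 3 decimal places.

-0.365

First differences Δy: 3, 0, 4, 3, 1, 4, 4, 1, 2, 3
Mean of differences = 2.5000
Numerator Σ(Δy_t−Δȳ)(Δy_{t+1}−Δȳ) = -6.7500
Denominator Σ(Δy_t−Δȳ)² = 18.5000
r_1(Δy) = -6.7500 / 18.5000 = -0.365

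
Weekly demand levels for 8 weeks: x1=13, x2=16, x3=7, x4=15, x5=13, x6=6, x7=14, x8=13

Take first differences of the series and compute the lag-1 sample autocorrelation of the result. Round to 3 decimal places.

First differences Δx: 3, -9, 8, -2, -7, 8, -1
Mean of differences = 0.0000
Numerator Σ(Δx_t−Δx̄)(Δx_{t+1}−Δx̄) = -165.0000
Denominator Σ(Δx_t−Δx̄)² = 272.0000
r_1(Δx) = -165.0000 / 272.0000 = -0.607

-0.607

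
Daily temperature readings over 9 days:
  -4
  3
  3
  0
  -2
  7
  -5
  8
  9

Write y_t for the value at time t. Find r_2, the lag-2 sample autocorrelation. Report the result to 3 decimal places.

-0.056

Mean ȳ = (-4 + 3 + 3 + 0 − 2 + 7 − 5 + 8 + 9)/9 = 2.1111
Σ(y_t−ȳ)(y_{t+2}−ȳ) = (-5.4321) + (-1.8765) + (-3.6543) + (-10.3210) + (29.2346) + (28.7901) + (-48.9877) = -12.2469
Denominator Σ(y_t−ȳ)² = 216.8889
r_2 = -12.2469 / 216.8889 = -0.056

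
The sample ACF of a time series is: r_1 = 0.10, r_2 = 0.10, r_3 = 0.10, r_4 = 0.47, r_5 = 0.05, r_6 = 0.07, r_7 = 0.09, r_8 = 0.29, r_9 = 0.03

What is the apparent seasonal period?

4

The largest autocorrelation is r_4 = 0.47, with a weaker echo at lag 8 (0.29); the remaining lags stay at or below 0.10.
The dominant spike at lag 4 indicates a seasonal period of 4.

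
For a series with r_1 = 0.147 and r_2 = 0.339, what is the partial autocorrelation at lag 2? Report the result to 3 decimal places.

0.324

φ_{22} = (r_2 − r_1²) / (1 − r_1²)
r_1² = (0.147)² = 0.021609
Numerator = 0.339 − 0.0216 = 0.3174; denominator = 1 − 0.0216 = 0.9784
φ_{22} = 0.3174 / 0.9784 = 0.324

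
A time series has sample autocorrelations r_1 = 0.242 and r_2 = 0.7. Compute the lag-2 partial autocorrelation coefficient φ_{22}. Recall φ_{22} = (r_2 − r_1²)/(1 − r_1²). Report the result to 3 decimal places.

φ_{22} = (r_2 − r_1²) / (1 − r_1²)
r_1² = (0.242)² = 0.058564
Numerator = 0.7 − 0.0586 = 0.6414; denominator = 1 − 0.0586 = 0.9414
φ_{22} = 0.6414 / 0.9414 = 0.681

0.681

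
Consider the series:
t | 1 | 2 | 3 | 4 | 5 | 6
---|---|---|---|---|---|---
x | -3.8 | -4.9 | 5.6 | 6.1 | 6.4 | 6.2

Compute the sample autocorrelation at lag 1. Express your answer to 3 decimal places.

0.432

Mean x̄ = (-3.8 − 4.9 + 5.6 + 6.1 + 6.4 + 6.2)/6 = 2.6000
Numerator Σ_{t=1}^{5}(x_t−x̄)(x_{t+1}−x̄) = 62.9800
Denominator Σ(x_t−x̄)² = 145.8600
r_1 = 62.9800 / 145.8600 = 0.432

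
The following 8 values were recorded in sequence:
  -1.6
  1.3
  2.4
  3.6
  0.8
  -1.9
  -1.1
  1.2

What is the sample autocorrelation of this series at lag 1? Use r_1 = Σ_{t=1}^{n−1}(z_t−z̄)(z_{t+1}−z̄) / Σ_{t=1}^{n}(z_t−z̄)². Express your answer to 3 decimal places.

Mean z̄ = (-1.6 + 1.3 + 2.4 + 3.6 + 0.8 − 1.9 − 1.1 + 1.2)/8 = 0.5875
Deviations from mean: -2.1875, 0.7125, 1.8125, 3.0125, 0.2125, -2.4875, -1.6875, 0.6125
Σ(z_t−z̄)(z_{t+1}−z̄) = (-1.5586) + (1.2914) + (5.4602) + (0.6402) + (-0.5286) + (4.1977) + (-1.0336) = 8.4686
Denominator Σ(z_t−z̄)² = 27.1088
r_1 = 8.4686 / 27.1088 = 0.312

0.312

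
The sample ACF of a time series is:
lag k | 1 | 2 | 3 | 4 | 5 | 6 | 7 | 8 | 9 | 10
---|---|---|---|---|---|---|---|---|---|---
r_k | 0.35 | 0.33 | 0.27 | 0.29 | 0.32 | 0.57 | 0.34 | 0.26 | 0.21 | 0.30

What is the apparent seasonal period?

The largest autocorrelation is r_6 = 0.57; the remaining lags stay at or below 0.35. The elevated value at lag 1 (0.35), dropping to 0.33 at lag 2, reflects decaying short-term dependence rather than seasonality.
The dominant spike at lag 6 indicates a seasonal period of 6.

6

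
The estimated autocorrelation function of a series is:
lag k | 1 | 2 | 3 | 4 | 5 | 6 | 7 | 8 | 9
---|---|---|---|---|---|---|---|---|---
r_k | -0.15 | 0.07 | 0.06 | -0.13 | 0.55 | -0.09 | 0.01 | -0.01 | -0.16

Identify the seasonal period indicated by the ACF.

The largest autocorrelation is r_5 = 0.55; the remaining lags stay at or below 0.07.
The dominant spike at lag 5 indicates a seasonal period of 5.

5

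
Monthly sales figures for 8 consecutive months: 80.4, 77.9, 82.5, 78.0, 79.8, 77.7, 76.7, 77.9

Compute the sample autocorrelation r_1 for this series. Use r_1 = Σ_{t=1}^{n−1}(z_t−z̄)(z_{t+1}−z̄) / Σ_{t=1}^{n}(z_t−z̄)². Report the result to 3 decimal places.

Mean z̄ = (80.4 + 77.9 + 82.5 + 78.0 + 79.8 + 77.7 + 76.7 + 77.9)/8 = 78.8625
Deviations from mean: 1.5375, -0.9625, 3.6375, -0.8625, 0.9375, -1.1625, -2.1625, -0.9625
Numerator Σ_{t=1}^{7}(z_t−z̄)(z_{t+1}−z̄) = -5.4214
Denominator Σ(z_t−z̄)² = 25.0988
r_1 = -5.4214 / 25.0988 = -0.216

-0.216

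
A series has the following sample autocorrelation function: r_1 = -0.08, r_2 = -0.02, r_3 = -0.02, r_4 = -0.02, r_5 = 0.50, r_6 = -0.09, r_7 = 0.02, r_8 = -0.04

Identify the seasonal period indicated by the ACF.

5

The largest autocorrelation is r_5 = 0.50; the remaining lags stay at or below 0.02.
The dominant spike at lag 5 indicates a seasonal period of 5.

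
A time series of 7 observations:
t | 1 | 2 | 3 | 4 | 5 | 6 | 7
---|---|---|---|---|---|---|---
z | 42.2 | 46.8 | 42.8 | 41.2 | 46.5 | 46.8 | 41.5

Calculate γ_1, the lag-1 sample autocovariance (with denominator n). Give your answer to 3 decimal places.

Mean z̄ = (42.2 + 46.8 + 42.8 + 41.2 + 46.5 + 46.8 + 41.5)/7 = 43.9714
Σ_{t=1}^{6}(z_t−z̄)(z_{t+1}−z̄) = -11.9237
γ_1 = -11.9237 / 7 = -1.703

-1.703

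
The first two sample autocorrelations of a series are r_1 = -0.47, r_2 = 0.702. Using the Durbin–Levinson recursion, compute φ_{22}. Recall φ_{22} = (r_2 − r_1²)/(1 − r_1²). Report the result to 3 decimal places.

0.618

φ_{22} = (r_2 − r_1²) / (1 − r_1²)
r_1² = (-0.47)² = 0.2209
Numerator = 0.702 − 0.2209 = 0.4811; denominator = 1 − 0.2209 = 0.7791
φ_{22} = 0.4811 / 0.7791 = 0.618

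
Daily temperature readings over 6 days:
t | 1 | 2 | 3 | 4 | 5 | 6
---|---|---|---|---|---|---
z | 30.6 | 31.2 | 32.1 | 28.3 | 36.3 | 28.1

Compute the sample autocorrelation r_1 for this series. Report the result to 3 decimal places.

-0.729

Mean z̄ = (30.6 + 31.2 + 32.1 + 28.3 + 36.3 + 28.1)/6 = 31.1000
Deviations from mean: -0.5000, 0.1000, 1.0000, -2.8000, 5.2000, -3.0000
Numerator Σ_{t=1}^{5}(z_t−z̄)(z_{t+1}−z̄) = -32.9100
Denominator Σ(z_t−z̄)² = 45.1400
r_1 = -32.9100 / 45.1400 = -0.729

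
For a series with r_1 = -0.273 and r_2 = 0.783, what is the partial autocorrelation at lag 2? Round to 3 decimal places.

0.766

φ_{22} = (r_2 − r_1²) / (1 − r_1²)
r_1² = (-0.273)² = 0.074529
Numerator = 0.783 − 0.0745 = 0.7085; denominator = 1 − 0.0745 = 0.9255
φ_{22} = 0.7085 / 0.9255 = 0.766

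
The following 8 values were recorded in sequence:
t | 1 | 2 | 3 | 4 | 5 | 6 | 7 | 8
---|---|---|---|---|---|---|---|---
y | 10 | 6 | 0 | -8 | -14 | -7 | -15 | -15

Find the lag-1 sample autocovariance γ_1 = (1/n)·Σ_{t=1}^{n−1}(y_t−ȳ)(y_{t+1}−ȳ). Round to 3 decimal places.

45.857

Mean ȳ = (10 + 6 + 0 − 8 − 14 − 7 − 15 − 15)/8 = -5.3750
Deviations: 15.3750, 11.3750, 5.3750, -2.6250, -8.6250, -1.6250, -9.6250, -9.6250
Σ_{t=1}^{7}(y_t−ȳ)(y_{t+1}−ȳ) = 366.8594
γ_1 = 366.8594 / 8 = 45.857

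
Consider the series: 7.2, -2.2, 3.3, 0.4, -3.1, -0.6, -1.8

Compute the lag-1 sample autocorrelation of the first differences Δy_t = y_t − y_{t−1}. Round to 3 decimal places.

First differences Δy: -9.4, 5.5, -2.9, -3.5, 2.5, -1.2
Mean of differences = -1.5000
Numerator Σ(Δy_t−Δȳ)(Δy_{t+1}−Δȳ) = -69.1000
Denominator Σ(Δy_t−Δȳ)² = 133.4600
r_1(Δy) = -69.1000 / 133.4600 = -0.518

-0.518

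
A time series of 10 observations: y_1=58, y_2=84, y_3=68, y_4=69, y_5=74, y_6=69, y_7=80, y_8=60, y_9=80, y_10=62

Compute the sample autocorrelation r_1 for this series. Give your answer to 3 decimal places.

-0.693

Mean ȳ = (58 + 84 + 68 + 69 + 74 + 69 + 80 + 60 + 80 + 62)/10 = 70.4000
Numerator Σ_{t=1}^{9}(y_t−ȳ)(y_{t+1}−ȳ) = -501.7600
Denominator Σ(y_t−ȳ)² = 724.4000
r_1 = -501.7600 / 724.4000 = -0.693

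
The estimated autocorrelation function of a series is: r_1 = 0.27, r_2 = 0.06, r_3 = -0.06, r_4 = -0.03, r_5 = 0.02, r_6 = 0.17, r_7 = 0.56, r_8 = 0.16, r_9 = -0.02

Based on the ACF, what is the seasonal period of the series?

7

The largest autocorrelation is r_7 = 0.56; the remaining lags stay at or below 0.27. The elevated value at lag 1 (0.27), dropping to 0.06 at lag 2, reflects decaying short-term dependence rather than seasonality.
The dominant spike at lag 7 indicates a seasonal period of 7.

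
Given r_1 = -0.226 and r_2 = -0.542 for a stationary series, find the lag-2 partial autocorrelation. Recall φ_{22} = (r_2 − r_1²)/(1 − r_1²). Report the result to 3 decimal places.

-0.625

φ_{22} = (r_2 − r_1²) / (1 − r_1²)
r_1² = (-0.226)² = 0.051076
Numerator = -0.542 − 0.0511 = -0.5931; denominator = 1 − 0.0511 = 0.9489
φ_{22} = -0.5931 / 0.9489 = -0.625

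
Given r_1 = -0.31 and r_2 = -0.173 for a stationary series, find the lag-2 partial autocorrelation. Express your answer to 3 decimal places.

φ_{22} = (r_2 − r_1²) / (1 − r_1²)
r_1² = (-0.31)² = 0.0961
Numerator = -0.173 − 0.0961 = -0.2691; denominator = 1 − 0.0961 = 0.9039
φ_{22} = -0.2691 / 0.9039 = -0.298

-0.298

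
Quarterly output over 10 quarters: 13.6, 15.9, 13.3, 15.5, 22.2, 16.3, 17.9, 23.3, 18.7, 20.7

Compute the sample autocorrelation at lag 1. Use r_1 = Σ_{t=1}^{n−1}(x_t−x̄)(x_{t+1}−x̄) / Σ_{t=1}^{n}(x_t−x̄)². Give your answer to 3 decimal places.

Mean x̄ = (13.6 + 15.9 + 13.3 + 15.5 + 22.2 + 16.3 + 17.9 + 23.3 + 18.7 + 20.7)/10 = 17.7400
Numerator Σ_{t=1}^{9}(x_t−x̄)(x_{t+1}−x̄) = 18.1584
Denominator Σ(x_t−x̄)² = 107.8440
r_1 = 18.1584 / 107.8440 = 0.168

0.168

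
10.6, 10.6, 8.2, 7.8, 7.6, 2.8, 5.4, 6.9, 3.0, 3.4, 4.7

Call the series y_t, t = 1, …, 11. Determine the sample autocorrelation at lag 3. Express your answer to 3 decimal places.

Mean ȳ = (10.6 + 10.6 + 8.2 + 7.8 + 7.6 + 2.8 + 5.4 + 6.9 + 3.0 + 3.4 + 4.7)/11 = 6.4545
Numerator Σ_{t=1}^{8}(y_t−ȳ)(y_{t+3}−ȳ) = 18.1029
Denominator Σ(y_t−ȳ)² = 79.5473
r_3 = 18.1029 / 79.5473 = 0.228

0.228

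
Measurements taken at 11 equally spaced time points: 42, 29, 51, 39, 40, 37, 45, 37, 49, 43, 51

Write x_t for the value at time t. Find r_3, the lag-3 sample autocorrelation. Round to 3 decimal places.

-0.207

Mean x̄ = (42 + 29 + 51 + 39 + 40 + 37 + 45 + 37 + 49 + 43 + 51)/11 = 42.0909
Numerator Σ_{t=1}^{8}(x_t−x̄)(x_{t+3}−x̄) = -93.9339
Denominator Σ(x_t−x̄)² = 452.9091
r_3 = -93.9339 / 452.9091 = -0.207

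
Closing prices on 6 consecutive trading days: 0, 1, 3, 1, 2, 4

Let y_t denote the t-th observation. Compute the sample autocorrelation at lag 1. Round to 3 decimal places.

Mean ȳ = (0 + 1 + 3 + 1 + 2 + 4)/6 = 1.8333
Numerator Σ_{t=1}^{5}(y_t−ȳ)(y_{t+1}−ȳ) = -0.1944
Denominator Σ(y_t−ȳ)² = 10.8333
r_1 = -0.1944 / 10.8333 = -0.018

-0.018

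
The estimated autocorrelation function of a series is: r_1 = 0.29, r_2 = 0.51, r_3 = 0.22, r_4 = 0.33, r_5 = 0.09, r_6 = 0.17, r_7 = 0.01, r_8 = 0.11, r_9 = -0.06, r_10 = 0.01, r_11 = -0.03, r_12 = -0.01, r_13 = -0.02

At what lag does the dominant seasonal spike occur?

The largest autocorrelation is r_2 = 0.51, with a weaker echo at lag 4 (0.33); the remaining lags stay at or below 0.29.
The dominant spike at lag 2 indicates a seasonal period of 2.

2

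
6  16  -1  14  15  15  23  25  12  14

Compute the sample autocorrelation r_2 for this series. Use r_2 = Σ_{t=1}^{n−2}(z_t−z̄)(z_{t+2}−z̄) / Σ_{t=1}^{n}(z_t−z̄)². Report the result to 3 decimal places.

Mean z̄ = (6 + 16 − 1 + 14 + 15 + 15 + 23 + 25 + 12 + 14)/10 = 13.9000
Numerator Σ_{t=1}^{8}(z_t−z̄)(z_{t+2}−z̄) = 107.6800
Denominator Σ(z_t−z̄)² = 500.9000
r_2 = 107.6800 / 500.9000 = 0.215

0.215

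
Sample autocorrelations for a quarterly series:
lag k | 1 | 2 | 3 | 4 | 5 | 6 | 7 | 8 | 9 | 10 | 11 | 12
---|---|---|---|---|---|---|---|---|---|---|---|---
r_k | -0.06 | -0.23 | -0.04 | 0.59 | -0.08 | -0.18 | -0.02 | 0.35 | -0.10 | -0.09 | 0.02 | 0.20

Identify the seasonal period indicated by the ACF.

4

The largest autocorrelation is r_4 = 0.59, with weaker echoes at lags 8 (0.35) and 12 (0.20); the remaining lags stay at or below 0.02.
The dominant spike at lag 4 indicates a seasonal period of 4.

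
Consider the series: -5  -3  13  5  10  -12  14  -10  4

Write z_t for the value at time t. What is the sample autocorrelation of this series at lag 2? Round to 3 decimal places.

0.326

Mean z̄ = (-5 − 3 + 13 + 5 + 10 − 12 + 14 − 10 + 4)/9 = 1.7778
Numerator Σ_{t=1}^{7}(z_t−z̄)(z_{t+2}−z̄) = 246.3457
Denominator Σ(z_t−z̄)² = 755.5556
r_2 = 246.3457 / 755.5556 = 0.326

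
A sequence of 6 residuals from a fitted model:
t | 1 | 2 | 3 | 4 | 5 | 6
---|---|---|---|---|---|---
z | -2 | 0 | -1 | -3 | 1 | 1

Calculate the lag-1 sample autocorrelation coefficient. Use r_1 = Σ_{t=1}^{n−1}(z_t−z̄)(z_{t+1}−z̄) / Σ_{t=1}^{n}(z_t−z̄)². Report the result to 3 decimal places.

Mean z̄ = (-2 + 0 − 1 − 3 + 1 + 1)/6 = -0.6667
Σ(z_t−z̄)(z_{t+1}−z̄) = (-0.8889) + (-0.2222) + (0.7778) + (-3.8889) + (2.7778) = -1.4444
Denominator Σ(z_t−z̄)² = 13.3333
r_1 = -1.4444 / 13.3333 = -0.108

-0.108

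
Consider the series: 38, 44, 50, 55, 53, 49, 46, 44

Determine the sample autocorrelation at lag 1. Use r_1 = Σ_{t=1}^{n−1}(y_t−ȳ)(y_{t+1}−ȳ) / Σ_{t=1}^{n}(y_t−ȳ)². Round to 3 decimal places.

0.459

Mean ȳ = (38 + 44 + 50 + 55 + 53 + 49 + 46 + 44)/8 = 47.3750
Deviations from mean: -9.3750, -3.3750, 2.6250, 7.6250, 5.6250, 1.6250, -1.3750, -3.3750
Σ(y_t−ȳ)(y_{t+1}−ȳ) = (31.6406) + (-8.8594) + (20.0156) + (42.8906) + (9.1406) + (-2.2344) + (4.6406) = 97.2344
Denominator Σ(y_t−ȳ)² = 211.8750
r_1 = 97.2344 / 211.8750 = 0.459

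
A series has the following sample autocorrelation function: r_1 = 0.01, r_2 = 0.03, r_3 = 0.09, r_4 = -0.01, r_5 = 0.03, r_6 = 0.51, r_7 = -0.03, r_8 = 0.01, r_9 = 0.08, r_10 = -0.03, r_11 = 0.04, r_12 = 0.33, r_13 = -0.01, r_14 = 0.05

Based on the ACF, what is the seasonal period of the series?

6

The largest autocorrelation is r_6 = 0.51, with a weaker echo at lag 12 (0.33); the remaining lags stay at or below 0.09.
The dominant spike at lag 6 indicates a seasonal period of 6.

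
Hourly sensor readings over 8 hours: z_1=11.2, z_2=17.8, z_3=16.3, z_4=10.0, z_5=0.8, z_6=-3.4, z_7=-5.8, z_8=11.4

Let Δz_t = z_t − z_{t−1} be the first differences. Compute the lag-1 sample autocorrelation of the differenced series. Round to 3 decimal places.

0.134

First differences Δz: 6.6, -1.5, -6.3, -9.2, -4.2, -2.4, 17.2
Mean of differences = 0.0286
Numerator Σ(Δz_t−Δz̄)(Δz_{t+1}−Δz̄) = 65.6235
Denominator Σ(Δz_t−Δz̄)² = 489.3743
r_1(Δz) = 65.6235 / 489.3743 = 0.134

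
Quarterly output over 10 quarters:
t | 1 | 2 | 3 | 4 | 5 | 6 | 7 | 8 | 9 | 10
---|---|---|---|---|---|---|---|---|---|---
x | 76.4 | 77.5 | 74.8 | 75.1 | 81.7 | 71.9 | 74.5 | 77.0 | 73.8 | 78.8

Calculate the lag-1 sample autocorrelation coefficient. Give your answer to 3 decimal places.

-0.461

Mean x̄ = (76.4 + 77.5 + 74.8 + 75.1 + 81.7 + 71.9 + 74.5 + 77.0 + 73.8 + 78.8)/10 = 76.1500
Numerator Σ_{t=1}^{9}(x_t−x̄)(x_{t+1}−x̄) = -32.0975
Denominator Σ(x_t−x̄)² = 69.6650
r_1 = -32.0975 / 69.6650 = -0.461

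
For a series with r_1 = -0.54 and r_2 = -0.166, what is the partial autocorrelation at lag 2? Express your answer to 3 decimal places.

φ_{22} = (r_2 − r_1²) / (1 − r_1²)
r_1² = (-0.54)² = 0.2916
Numerator = -0.166 − 0.2916 = -0.4576; denominator = 1 − 0.2916 = 0.7084
φ_{22} = -0.4576 / 0.7084 = -0.646

-0.646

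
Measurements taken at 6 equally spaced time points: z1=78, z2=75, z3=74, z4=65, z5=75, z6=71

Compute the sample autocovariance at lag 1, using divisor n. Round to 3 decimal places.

Mean z̄ = (78 + 75 + 74 + 65 + 75 + 71)/6 = 73.0000
Deviations: 5.0000, 2.0000, 1.0000, -8.0000, 2.0000, -2.0000
Σ_{t=1}^{5}(z_t−z̄)(z_{t+1}−z̄) = -16.0000
γ_1 = -16.0000 / 6 = -2.667

-2.667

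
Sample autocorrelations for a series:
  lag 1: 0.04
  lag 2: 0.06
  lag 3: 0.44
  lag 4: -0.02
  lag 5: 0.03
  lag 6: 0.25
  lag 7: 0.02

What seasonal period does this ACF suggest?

The largest autocorrelation is r_3 = 0.44, with a weaker echo at lag 6 (0.25); the remaining lags stay at or below 0.06.
The dominant spike at lag 3 indicates a seasonal period of 3.

3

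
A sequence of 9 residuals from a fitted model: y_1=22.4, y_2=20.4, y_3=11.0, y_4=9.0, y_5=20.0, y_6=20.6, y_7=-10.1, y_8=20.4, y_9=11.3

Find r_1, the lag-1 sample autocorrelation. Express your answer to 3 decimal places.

-0.319

Mean ȳ = (22.4 + 20.4 + 11.0 + 9.0 + 20.0 + 20.6 − 10.1 + 20.4 + 11.3)/9 = 13.8889
Numerator Σ_{t=1}^{8}(y_t−ȳ)(y_{t+1}−ȳ) = -272.1768
Denominator Σ(y_t−ȳ)² = 854.0289
r_1 = -272.1768 / 854.0289 = -0.319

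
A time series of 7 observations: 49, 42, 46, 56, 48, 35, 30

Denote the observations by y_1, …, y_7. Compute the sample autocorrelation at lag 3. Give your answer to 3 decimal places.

-0.279

Mean ȳ = (49 + 42 + 46 + 56 + 48 + 35 + 30)/7 = 43.7143
Σ(y_t−ȳ)(y_{t+3}−ȳ) = (64.9388) + (-7.3469) + (-19.9184) + (-168.4898) = -130.8163
Denominator Σ(y_t−ȳ)² = 469.4286
r_3 = -130.8163 / 469.4286 = -0.279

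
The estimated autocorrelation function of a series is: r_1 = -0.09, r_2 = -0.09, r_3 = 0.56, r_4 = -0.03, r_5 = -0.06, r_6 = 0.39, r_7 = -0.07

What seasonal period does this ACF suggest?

3

The largest autocorrelation is r_3 = 0.56, with a weaker echo at lag 6 (0.39); the remaining lags stay at or below -0.03.
The dominant spike at lag 3 indicates a seasonal period of 3.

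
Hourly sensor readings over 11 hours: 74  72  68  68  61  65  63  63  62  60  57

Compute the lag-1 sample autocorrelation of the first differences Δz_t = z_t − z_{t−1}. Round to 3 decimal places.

-0.584

First differences Δz: -2, -4, 0, -7, 4, -2, 0, -1, -2, -3
Mean of differences = -1.7000
Numerator Σ(Δz_t−Δz̄)(Δz_{t+1}−Δz̄) = -43.2900
Denominator Σ(Δz_t−Δz̄)² = 74.1000
r_1(Δz) = -43.2900 / 74.1000 = -0.584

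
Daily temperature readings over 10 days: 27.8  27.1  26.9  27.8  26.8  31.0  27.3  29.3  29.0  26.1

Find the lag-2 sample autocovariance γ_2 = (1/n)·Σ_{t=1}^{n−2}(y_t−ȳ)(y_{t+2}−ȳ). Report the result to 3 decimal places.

Mean ȳ = (27.8 + 27.1 + 26.9 + 27.8 + 26.8 + 31.0 + 27.3 + 29.3 + 29.0 + 26.1)/10 = 27.9100
Σ_{t=1}^{8}(y_t−ȳ)(y_{t+2}−ȳ) = 2.7728
γ_2 = 2.7728 / 10 = 0.277

0.277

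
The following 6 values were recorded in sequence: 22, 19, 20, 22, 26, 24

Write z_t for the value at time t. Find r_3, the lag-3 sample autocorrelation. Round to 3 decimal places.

Mean z̄ = (22 + 19 + 20 + 22 + 26 + 24)/6 = 22.1667
Deviations from mean: -0.1667, -3.1667, -2.1667, -0.1667, 3.8333, 1.8333
Numerator Σ_{t=1}^{3}(z_t−z̄)(z_{t+3}−z̄) = -16.0833
Denominator Σ(z_t−z̄)² = 32.8333
r_3 = -16.0833 / 32.8333 = -0.490

-0.490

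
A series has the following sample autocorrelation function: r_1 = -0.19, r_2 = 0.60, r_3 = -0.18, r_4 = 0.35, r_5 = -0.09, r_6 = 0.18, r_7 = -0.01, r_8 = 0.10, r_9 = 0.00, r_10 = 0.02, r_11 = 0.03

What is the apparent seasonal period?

2

The largest autocorrelation is r_2 = 0.60, with weaker echoes at lags 4 (0.35) and 6 (0.18); the remaining lags stay at or below 0.10.
The dominant spike at lag 2 indicates a seasonal period of 2.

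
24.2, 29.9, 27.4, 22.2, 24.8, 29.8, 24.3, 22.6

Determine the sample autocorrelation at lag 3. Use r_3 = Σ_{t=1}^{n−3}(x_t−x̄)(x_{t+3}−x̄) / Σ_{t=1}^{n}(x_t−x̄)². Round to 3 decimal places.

0.248

Mean x̄ = (24.2 + 29.9 + 27.4 + 22.2 + 24.8 + 29.8 + 24.3 + 22.6)/8 = 25.6500
Deviations from mean: -1.4500, 4.2500, 1.7500, -3.4500, -0.8500, 4.1500, -1.3500, -3.0500
Σ(x_t−x̄)(x_{t+3}−x̄) = (5.0025) + (-3.6125) + (7.2625) + (4.6575) + (2.5925) = 15.9025
Denominator Σ(x_t−x̄)² = 64.2000
r_3 = 15.9025 / 64.2000 = 0.248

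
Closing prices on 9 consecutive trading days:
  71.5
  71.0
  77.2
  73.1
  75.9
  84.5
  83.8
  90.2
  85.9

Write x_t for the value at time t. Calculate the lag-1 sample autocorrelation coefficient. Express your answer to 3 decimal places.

0.617

Mean x̄ = (71.5 + 71.0 + 77.2 + 73.1 + 75.9 + 84.5 + 83.8 + 90.2 + 85.9)/9 = 79.2333
Numerator Σ_{t=1}^{8}(x_t−x̄)(x_{t+1}−x̄) = 243.0156
Denominator Σ(x_t−x̄)² = 393.7600
r_1 = 243.0156 / 393.7600 = 0.617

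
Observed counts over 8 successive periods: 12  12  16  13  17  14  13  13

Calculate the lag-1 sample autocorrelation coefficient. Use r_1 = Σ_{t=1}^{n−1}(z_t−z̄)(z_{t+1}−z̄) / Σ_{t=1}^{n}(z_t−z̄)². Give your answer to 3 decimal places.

-0.162

Mean z̄ = (12 + 12 + 16 + 13 + 17 + 14 + 13 + 13)/8 = 13.7500
Deviations from mean: -1.7500, -1.7500, 2.2500, -0.7500, 3.2500, 0.2500, -0.7500, -0.7500
Σ(z_t−z̄)(z_{t+1}−z̄) = (3.0625) + (-3.9375) + (-1.6875) + (-2.4375) + (0.8125) + (-0.1875) + (0.5625) = -3.8125
Denominator Σ(z_t−z̄)² = 23.5000
r_1 = -3.8125 / 23.5000 = -0.162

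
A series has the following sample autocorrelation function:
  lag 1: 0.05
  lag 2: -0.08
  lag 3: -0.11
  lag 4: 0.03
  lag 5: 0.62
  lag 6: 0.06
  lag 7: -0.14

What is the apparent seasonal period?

The largest autocorrelation is r_5 = 0.62; the remaining lags stay at or below 0.06.
The dominant spike at lag 5 indicates a seasonal period of 5.

5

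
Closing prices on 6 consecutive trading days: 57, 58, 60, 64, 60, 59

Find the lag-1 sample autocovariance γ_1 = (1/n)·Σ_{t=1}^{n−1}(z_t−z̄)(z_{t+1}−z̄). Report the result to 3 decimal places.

Mean z̄ = (57 + 58 + 60 + 64 + 60 + 59)/6 = 59.6667
Σ_{t=1}^{5}(z_t−z̄)(z_{t+1}−z̄) = 6.5556
γ_1 = 6.5556 / 6 = 1.093

1.093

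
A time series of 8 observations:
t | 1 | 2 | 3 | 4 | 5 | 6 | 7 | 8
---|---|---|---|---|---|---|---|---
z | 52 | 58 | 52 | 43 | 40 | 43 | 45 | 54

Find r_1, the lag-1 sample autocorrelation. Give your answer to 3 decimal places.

Mean z̄ = (52 + 58 + 52 + 43 + 40 + 43 + 45 + 54)/8 = 48.3750
Σ(z_t−z̄)(z_{t+1}−z̄) = (34.8906) + (34.8906) + (-19.4844) + (45.0156) + (45.0156) + (18.1406) + (-18.9844) = 139.4844
Denominator Σ(z_t−z̄)² = 289.8750
r_1 = 139.4844 / 289.8750 = 0.481

0.481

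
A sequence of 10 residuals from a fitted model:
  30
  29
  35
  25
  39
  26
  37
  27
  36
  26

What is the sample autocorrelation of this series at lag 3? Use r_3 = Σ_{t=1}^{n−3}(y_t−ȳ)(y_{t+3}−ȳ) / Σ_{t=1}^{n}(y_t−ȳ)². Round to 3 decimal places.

-0.617

Mean ȳ = (30 + 29 + 35 + 25 + 39 + 26 + 37 + 27 + 36 + 26)/10 = 31.0000
Numerator Σ_{t=1}^{7}(y_t−ȳ)(y_{t+3}−ȳ) = -153.0000
Denominator Σ(y_t−ȳ)² = 248.0000
r_3 = -153.0000 / 248.0000 = -0.617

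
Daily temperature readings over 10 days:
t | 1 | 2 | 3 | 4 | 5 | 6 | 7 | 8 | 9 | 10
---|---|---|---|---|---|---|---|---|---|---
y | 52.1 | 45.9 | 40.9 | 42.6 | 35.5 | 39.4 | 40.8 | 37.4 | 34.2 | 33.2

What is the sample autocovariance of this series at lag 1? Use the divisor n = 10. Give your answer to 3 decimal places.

12.262

Mean ȳ = (52.1 + 45.9 + 40.9 + 42.6 + 35.5 + 39.4 + 40.8 + 37.4 + 34.2 + 33.2)/10 = 40.2000
Σ_{t=1}^{9}(y_t−ȳ)(y_{t+1}−ȳ) = 122.6200
γ_1 = 122.6200 / 10 = 12.262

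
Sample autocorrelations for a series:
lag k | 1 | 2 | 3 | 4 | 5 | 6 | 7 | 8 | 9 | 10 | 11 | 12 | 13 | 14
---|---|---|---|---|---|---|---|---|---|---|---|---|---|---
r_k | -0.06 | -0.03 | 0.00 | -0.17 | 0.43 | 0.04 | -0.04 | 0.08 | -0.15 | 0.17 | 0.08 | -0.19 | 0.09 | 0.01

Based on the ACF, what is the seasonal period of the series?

The largest autocorrelation is r_5 = 0.43, with a weaker echo at lag 10 (0.17); the remaining lags stay at or below 0.09.
The dominant spike at lag 5 indicates a seasonal period of 5.

5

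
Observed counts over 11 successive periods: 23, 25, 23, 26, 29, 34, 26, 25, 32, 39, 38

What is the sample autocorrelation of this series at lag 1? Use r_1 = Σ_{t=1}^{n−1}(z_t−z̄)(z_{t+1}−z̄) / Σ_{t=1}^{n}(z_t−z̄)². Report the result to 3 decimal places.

0.508

Mean z̄ = (23 + 25 + 23 + 26 + 29 + 34 + 26 + 25 + 32 + 39 + 38)/11 = 29.0909
Numerator Σ_{t=1}^{10}(z_t−z̄)(z_{t+1}−z̄) = 171.1736
Denominator Σ(z_t−z̄)² = 336.9091
r_1 = 171.1736 / 336.9091 = 0.508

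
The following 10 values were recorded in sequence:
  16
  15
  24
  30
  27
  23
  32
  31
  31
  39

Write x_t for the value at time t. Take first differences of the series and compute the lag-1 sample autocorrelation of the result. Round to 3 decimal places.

First differences Δx: -1, 9, 6, -3, -4, 9, -1, 0, 8
Mean of differences = 2.5556
Numerator Σ(Δx_t−Δx̄)(Δx_{t+1}−Δx̄) = -53.4198
Denominator Σ(Δx_t−Δx̄)² = 230.2222
r_1(Δx) = -53.4198 / 230.2222 = -0.232

-0.232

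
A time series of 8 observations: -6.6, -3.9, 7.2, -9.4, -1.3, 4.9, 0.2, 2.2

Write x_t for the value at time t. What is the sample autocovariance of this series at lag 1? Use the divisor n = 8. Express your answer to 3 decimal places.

Mean x̄ = (-6.6 − 3.9 + 7.2 − 9.4 − 1.3 + 4.9 + 0.2 + 2.2)/8 = -0.8375
Σ_{t=1}^{7}(x_t−x̄)(x_{t+1}−x̄) = -65.3777
γ_1 = -65.3777 / 8 = -8.172

-8.172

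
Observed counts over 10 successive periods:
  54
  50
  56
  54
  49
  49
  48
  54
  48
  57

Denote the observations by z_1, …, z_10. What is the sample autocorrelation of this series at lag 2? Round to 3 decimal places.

0.166

Mean z̄ = (54 + 50 + 56 + 54 + 49 + 49 + 48 + 54 + 48 + 57)/10 = 51.9000
Numerator Σ_{t=1}^{8}(z_t−z̄)(z_{t+2}−z̄) = 17.7800
Denominator Σ(z_t−z̄)² = 106.9000
r_2 = 17.7800 / 106.9000 = 0.166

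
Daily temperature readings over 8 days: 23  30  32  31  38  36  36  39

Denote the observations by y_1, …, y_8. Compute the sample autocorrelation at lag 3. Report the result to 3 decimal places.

Mean ȳ = (23 + 30 + 32 + 31 + 38 + 36 + 36 + 39)/8 = 33.1250
Deviations from mean: -10.1250, -3.1250, -1.1250, -2.1250, 4.8750, 2.8750, 2.8750, 5.8750
Numerator Σ_{t=1}^{5}(y_t−ȳ)(y_{t+3}−ȳ) = 25.5781
Denominator Σ(y_t−ȳ)² = 192.8750
r_3 = 25.5781 / 192.8750 = 0.133

0.133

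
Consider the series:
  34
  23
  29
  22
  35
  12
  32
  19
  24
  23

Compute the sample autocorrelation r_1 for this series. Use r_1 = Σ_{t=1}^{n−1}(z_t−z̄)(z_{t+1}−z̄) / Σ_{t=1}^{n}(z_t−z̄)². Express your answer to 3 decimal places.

Mean z̄ = (34 + 23 + 29 + 22 + 35 + 12 + 32 + 19 + 24 + 23)/10 = 25.3000
Numerator Σ_{t=1}^{9}(z_t−z̄)(z_{t+1}−z̄) = -321.8900
Denominator Σ(z_t−z̄)² = 468.1000
r_1 = -321.8900 / 468.1000 = -0.688

-0.688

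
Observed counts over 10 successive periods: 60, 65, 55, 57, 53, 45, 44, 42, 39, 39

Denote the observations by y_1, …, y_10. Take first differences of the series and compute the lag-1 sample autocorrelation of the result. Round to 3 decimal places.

-0.552

First differences Δy: 5, -10, 2, -4, -8, -1, -2, -3, 0
Mean of differences = -2.3333
Numerator Σ(Δy_t−Δȳ)(Δy_{t+1}−Δȳ) = -96.1111
Denominator Σ(Δy_t−Δȳ)² = 174.0000
r_1(Δy) = -96.1111 / 174.0000 = -0.552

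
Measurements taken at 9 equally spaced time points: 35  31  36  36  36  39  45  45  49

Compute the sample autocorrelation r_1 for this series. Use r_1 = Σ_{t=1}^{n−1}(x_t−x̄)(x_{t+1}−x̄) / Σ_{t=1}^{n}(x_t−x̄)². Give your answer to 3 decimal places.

Mean x̄ = (35 + 31 + 36 + 36 + 36 + 39 + 45 + 45 + 49)/9 = 39.1111
Numerator Σ_{t=1}^{8}(x_t−x̄)(x_{t+1}−x̄) = 170.5432
Denominator Σ(x_t−x̄)² = 278.8889
r_1 = 170.5432 / 278.8889 = 0.612

0.612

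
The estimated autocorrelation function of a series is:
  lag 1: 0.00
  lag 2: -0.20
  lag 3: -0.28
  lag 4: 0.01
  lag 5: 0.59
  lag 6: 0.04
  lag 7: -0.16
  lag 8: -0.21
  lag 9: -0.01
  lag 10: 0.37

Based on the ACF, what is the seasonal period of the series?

5

The largest autocorrelation is r_5 = 0.59, with a weaker echo at lag 10 (0.37); the remaining lags stay at or below 0.04.
The dominant spike at lag 5 indicates a seasonal period of 5.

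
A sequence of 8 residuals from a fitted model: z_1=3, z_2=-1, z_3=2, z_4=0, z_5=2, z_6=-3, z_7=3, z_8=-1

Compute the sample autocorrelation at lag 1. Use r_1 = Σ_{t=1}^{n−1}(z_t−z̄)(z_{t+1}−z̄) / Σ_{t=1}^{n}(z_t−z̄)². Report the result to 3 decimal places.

-0.746

Mean z̄ = (3 − 1 + 2 + 0 + 2 − 3 + 3 − 1)/8 = 0.6250
Deviations from mean: 2.3750, -1.6250, 1.3750, -0.6250, 1.3750, -3.6250, 2.3750, -1.6250
Σ(z_t−z̄)(z_{t+1}−z̄) = (-3.8594) + (-2.2344) + (-0.8594) + (-0.8594) + (-4.9844) + (-8.6094) + (-3.8594) = -25.2656
Denominator Σ(z_t−z̄)² = 33.8750
r_1 = -25.2656 / 33.8750 = -0.746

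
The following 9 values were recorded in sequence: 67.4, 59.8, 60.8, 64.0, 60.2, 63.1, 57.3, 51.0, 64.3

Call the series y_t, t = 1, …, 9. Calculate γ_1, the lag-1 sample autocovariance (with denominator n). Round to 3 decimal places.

Mean ȳ = (67.4 + 59.8 + 60.8 + 64.0 + 60.2 + 63.1 + 57.3 + 51.0 + 64.3)/9 = 60.8778
Σ_{t=1}^{8}(y_t−ȳ)(y_{t+1}−ȳ) = -17.2249
γ_1 = -17.2249 / 9 = -1.914

-1.914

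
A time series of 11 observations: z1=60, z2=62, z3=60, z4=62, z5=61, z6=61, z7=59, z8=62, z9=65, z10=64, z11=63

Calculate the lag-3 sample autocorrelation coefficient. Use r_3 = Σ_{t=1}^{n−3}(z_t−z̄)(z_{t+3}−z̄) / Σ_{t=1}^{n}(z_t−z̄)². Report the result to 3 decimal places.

-0.267

Mean z̄ = (60 + 62 + 60 + 62 + 61 + 61 + 59 + 62 + 65 + 64 + 63)/11 = 61.7273
Numerator Σ_{t=1}^{8}(z_t−z̄)(z_{t+3}−z̄) = -8.5868
Denominator Σ(z_t−z̄)² = 32.1818
r_3 = -8.5868 / 32.1818 = -0.267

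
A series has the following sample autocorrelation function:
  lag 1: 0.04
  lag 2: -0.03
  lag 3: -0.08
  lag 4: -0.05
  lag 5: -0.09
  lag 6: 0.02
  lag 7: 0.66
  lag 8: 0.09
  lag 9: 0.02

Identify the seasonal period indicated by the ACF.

7

The largest autocorrelation is r_7 = 0.66; the remaining lags stay at or below 0.09.
The dominant spike at lag 7 indicates a seasonal period of 7.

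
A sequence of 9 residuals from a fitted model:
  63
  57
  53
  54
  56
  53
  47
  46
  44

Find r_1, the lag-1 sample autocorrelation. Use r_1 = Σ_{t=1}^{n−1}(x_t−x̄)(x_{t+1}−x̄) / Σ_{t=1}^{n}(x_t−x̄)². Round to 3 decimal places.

Mean x̄ = (63 + 57 + 53 + 54 + 56 + 53 + 47 + 46 + 44)/9 = 52.5556
Numerator Σ_{t=1}^{8}(x_t−x̄)(x_{t+1}−x̄) = 145.5802
Denominator Σ(x_t−x̄)² = 290.2222
r_1 = 145.5802 / 290.2222 = 0.502

0.502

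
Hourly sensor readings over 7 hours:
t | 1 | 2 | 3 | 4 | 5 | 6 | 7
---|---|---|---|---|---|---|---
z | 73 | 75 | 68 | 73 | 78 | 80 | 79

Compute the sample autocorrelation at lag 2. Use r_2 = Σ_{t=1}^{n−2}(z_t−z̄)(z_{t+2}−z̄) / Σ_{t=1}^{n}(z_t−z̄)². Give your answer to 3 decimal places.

Mean z̄ = (73 + 75 + 68 + 73 + 78 + 80 + 79)/7 = 75.1429
Deviations from mean: -2.1429, -0.1429, -7.1429, -2.1429, 2.8571, 4.8571, 3.8571
Σ(z_t−z̄)(z_{t+2}−z̄) = (15.3061) + (0.3061) + (-20.4082) + (-10.4082) + (11.0204) = -4.1837
Denominator Σ(z_t−z̄)² = 106.8571
r_2 = -4.1837 / 106.8571 = -0.039

-0.039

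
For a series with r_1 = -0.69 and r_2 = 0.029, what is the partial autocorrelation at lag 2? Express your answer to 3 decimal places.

φ_{22} = (r_2 − r_1²) / (1 − r_1²)
r_1² = (-0.69)² = 0.4761
Numerator = 0.029 − 0.4761 = -0.4471; denominator = 1 − 0.4761 = 0.5239
φ_{22} = -0.4471 / 0.5239 = -0.853

-0.853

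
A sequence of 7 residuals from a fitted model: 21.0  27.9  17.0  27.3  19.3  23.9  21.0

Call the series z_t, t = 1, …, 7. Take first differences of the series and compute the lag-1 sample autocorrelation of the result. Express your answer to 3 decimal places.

-0.874

First differences Δz: 6.9, -10.9, 10.3, -8.0, 4.6, -2.9
Mean of differences = 0.0000
Numerator Σ(Δz_t−Δz̄)(Δz_{t+1}−Δz̄) = -320.0200
Denominator Σ(Δz_t−Δz̄)² = 366.0800
r_1(Δz) = -320.0200 / 366.0800 = -0.874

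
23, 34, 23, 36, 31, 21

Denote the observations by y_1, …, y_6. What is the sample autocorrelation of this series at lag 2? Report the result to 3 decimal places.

Mean ȳ = (23 + 34 + 23 + 36 + 31 + 21)/6 = 28.0000
Deviations from mean: -5.0000, 6.0000, -5.0000, 8.0000, 3.0000, -7.0000
Σ(y_t−ȳ)(y_{t+2}−ȳ) = (25.0000) + (48.0000) + (-15.0000) + (-56.0000) = 2.0000
Denominator Σ(y_t−ȳ)² = 208.0000
r_2 = 2.0000 / 208.0000 = 0.010

0.010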